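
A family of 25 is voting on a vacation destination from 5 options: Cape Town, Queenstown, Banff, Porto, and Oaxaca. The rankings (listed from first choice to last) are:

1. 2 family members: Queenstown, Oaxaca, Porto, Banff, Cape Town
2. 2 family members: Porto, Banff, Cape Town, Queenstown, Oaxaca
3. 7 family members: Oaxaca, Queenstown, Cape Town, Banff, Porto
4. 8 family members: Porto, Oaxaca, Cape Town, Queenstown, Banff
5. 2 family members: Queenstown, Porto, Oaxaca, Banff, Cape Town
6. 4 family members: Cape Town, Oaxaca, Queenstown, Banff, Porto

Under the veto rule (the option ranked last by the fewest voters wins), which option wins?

Queenstown

Last-place votes: Cape Town 4, Queenstown 0, Banff 8, Porto 11, Oaxaca 2.
Queenstown is ranked last by the fewest voters, so Queenstown wins.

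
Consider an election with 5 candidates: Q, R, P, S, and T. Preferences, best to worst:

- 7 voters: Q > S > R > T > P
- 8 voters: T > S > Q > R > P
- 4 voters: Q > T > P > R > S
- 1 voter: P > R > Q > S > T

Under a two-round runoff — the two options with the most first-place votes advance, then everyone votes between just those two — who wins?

Q

Round 1 first-place votes: Q 11, R 0, P 1, S 0, T 8.
Q and T advance.
Runoff: Q is preferred to T by 12 voters; T by 8.
Q wins the runoff.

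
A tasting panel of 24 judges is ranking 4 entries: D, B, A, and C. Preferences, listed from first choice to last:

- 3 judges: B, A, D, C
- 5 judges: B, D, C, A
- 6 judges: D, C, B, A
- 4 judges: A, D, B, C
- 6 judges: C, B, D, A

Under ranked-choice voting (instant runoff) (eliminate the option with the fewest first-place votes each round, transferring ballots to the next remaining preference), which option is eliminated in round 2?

C

Round 1: D 6, B 8, A 4, C 6. Eliminate A.
Round 2: D 10, B 8, C 6. Eliminate C.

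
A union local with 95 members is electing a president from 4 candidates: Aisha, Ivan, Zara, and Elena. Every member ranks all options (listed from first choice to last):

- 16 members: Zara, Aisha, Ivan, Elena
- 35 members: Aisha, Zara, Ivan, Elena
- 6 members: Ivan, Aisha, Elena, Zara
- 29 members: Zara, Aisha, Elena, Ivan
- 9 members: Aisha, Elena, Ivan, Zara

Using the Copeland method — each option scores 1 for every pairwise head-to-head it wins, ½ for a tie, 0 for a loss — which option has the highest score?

Aisha: beats Ivan, Zara, and Elena → score 3.
Ivan: beats Elena; loses to Aisha and Zara → score 1.
Zara: beats Ivan and Elena; loses to Aisha → score 2.
Elena: loses to Aisha, Ivan, and Zara → score 0.
Aisha has the best pairwise record.

Aisha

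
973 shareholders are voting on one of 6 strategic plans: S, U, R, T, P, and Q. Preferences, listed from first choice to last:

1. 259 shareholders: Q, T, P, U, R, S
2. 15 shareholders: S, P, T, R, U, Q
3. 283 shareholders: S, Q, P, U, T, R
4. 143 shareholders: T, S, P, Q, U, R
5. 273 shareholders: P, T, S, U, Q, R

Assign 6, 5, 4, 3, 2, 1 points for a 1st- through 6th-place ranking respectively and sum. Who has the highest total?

P

S: 259·1 + 15·6 + 283·6 + 143·5 + 273·4 = 3854
U: 259·3 + 15·2 + 283·3 + 143·2 + 273·3 = 2761
R: 259·2 + 15·3 + 283·1 + 143·1 + 273·1 = 1262
T: 259·5 + 15·4 + 283·2 + 143·6 + 273·5 = 4144
P: 259·4 + 15·5 + 283·4 + 143·4 + 273·6 = 4453
Q: 259·6 + 15·1 + 283·5 + 143·3 + 273·2 = 3959
P has the highest Borda score (4453).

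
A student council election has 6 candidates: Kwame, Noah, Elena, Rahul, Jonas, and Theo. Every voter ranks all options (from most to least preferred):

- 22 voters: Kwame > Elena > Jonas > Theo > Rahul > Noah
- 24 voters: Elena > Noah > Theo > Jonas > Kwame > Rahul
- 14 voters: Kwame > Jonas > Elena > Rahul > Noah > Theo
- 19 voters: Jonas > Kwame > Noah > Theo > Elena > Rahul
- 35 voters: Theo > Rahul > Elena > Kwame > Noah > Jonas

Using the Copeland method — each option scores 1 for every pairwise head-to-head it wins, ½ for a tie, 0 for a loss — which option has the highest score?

Elena

Kwame: beats Noah, Rahul, and Jonas; loses to Elena and Theo → score 3.
Noah: beats Jonas; ties Theo; loses to Kwame, Elena, and Rahul → score 1.5.
Elena: beats Kwame, Noah, Rahul, Jonas, and Theo → score 5.
Rahul: beats Noah; loses to Kwame, Elena, Jonas, and Theo → score 1.
Jonas: beats Rahul; loses to Kwame, Noah, Elena, and Theo → score 1.
Theo: beats Kwame, Rahul, and Jonas; ties Noah; loses to Elena → score 3.5.
Elena has the best pairwise record.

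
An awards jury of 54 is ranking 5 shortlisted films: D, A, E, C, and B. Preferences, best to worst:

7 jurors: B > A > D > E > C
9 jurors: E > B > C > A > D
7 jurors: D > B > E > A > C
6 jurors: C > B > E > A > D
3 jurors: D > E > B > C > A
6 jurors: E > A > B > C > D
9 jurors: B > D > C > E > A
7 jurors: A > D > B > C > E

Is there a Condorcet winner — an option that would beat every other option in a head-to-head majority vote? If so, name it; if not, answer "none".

B

B vs D: 37–17 for B.
B vs A: 41–13 for B.
B vs E: 36–18 for B.
B vs C: 48–6 for B.
B beats every other option head-to-head.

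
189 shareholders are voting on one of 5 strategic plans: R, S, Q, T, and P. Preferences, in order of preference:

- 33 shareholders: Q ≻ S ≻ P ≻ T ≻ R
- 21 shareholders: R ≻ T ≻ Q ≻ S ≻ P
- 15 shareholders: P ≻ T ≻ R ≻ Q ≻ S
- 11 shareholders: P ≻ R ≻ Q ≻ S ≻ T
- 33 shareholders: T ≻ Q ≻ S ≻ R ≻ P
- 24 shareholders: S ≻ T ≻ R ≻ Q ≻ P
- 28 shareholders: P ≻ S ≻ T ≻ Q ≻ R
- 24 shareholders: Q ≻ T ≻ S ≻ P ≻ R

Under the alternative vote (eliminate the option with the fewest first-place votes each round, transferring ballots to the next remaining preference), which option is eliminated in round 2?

S

Round 1: R 21, S 24, Q 57, T 33, P 54. Eliminate R.
Round 2: S 24, Q 57, T 54, P 54. Eliminate S.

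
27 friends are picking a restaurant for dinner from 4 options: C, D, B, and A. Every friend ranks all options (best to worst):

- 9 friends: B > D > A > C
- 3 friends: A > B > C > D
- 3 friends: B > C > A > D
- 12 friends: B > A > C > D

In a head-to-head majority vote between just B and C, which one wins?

B

Voters preferring B to C: 27; preferring C to B: 0.
B wins the head-to-head.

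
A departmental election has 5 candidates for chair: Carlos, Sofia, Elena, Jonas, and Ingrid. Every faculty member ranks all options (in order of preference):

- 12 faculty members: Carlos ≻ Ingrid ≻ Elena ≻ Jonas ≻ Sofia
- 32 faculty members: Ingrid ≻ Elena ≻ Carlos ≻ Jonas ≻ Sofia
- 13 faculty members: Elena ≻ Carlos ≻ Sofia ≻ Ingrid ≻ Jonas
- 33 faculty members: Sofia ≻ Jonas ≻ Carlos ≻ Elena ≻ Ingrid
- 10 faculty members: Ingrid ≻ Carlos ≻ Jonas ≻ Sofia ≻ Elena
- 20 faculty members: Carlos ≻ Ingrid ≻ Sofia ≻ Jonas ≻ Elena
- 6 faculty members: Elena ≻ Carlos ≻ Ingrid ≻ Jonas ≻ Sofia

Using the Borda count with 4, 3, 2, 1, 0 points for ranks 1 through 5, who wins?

Carlos: 12·4 + 32·2 + 13·3 + 33·2 + 10·3 + 20·4 + 6·3 = 345
Sofia: 12·0 + 32·0 + 13·2 + 33·4 + 10·1 + 20·2 + 6·0 = 208
Elena: 12·2 + 32·3 + 13·4 + 33·1 + 10·0 + 20·0 + 6·4 = 229
Jonas: 12·1 + 32·1 + 13·0 + 33·3 + 10·2 + 20·1 + 6·1 = 189
Ingrid: 12·3 + 32·4 + 13·1 + 33·0 + 10·4 + 20·3 + 6·2 = 289
Carlos has the highest Borda score (345).

Carlos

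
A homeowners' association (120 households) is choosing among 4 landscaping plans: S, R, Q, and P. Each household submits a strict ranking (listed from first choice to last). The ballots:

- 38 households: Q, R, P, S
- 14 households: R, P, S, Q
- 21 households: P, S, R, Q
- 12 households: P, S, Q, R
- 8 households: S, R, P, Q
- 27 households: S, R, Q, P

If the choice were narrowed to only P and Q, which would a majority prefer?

Q

Voters preferring P to Q: 55; preferring Q to P: 65.
Q wins the head-to-head.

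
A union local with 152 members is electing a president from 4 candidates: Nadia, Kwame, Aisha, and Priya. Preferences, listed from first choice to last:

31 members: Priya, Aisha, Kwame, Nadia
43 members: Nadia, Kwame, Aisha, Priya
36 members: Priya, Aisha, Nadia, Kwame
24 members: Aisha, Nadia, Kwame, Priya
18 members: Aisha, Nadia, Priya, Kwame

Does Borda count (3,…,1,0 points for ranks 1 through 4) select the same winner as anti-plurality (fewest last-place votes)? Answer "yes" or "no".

Borda — scores: Nadia 249, Kwame 141, Aisha 303, Priya 219. Winner: Aisha.
Anti-plurality — last-place votes: Nadia 31, Kwame 54, Aisha 0, Priya 67. Winner: Aisha.
The two methods agree.

yes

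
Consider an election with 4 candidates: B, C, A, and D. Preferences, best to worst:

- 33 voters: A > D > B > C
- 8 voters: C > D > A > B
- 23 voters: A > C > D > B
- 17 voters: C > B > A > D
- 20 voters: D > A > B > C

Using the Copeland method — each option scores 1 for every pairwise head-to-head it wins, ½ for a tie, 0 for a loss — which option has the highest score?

B: beats C; loses to A and D → score 1.
C: loses to B, A, and D → score 0.
A: beats B, C, and D → score 3.
D: beats B and C; loses to A → score 2.
A has the best pairwise record.

A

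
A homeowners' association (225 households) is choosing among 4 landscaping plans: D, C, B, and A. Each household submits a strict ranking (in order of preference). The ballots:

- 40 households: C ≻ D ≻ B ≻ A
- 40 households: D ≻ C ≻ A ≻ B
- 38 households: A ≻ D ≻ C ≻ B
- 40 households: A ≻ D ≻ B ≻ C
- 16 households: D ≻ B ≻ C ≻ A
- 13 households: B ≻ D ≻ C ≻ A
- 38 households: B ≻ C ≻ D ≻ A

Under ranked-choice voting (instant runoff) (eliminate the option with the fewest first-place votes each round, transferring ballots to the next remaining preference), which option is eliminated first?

Round 1: D 56, C 40, B 51, A 78. Eliminate C.

C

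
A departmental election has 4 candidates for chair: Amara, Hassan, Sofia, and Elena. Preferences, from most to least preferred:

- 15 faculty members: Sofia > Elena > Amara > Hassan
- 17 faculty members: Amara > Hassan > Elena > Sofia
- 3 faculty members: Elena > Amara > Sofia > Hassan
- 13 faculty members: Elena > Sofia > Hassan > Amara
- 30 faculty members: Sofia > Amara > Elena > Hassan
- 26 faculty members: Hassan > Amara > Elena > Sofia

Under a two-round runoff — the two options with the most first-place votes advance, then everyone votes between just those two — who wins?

Round 1 first-place votes: Amara 17, Hassan 26, Sofia 45, Elena 16.
Sofia and Hassan advance.
Runoff: Sofia is preferred to Hassan by 61 voters; Hassan by 43.
Sofia wins the runoff.

Sofia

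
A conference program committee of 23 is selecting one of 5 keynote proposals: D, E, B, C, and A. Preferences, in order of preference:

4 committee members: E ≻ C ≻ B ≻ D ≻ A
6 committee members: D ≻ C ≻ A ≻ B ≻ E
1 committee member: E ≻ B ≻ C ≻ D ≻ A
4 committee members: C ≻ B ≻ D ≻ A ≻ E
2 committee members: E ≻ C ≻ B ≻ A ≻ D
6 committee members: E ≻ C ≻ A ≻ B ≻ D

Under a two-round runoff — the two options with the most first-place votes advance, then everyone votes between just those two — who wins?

E

Round 1 first-place votes: D 6, E 13, B 0, C 4, A 0.
E and D advance.
Runoff: E is preferred to D by 13 voters; D by 10.
E wins the runoff.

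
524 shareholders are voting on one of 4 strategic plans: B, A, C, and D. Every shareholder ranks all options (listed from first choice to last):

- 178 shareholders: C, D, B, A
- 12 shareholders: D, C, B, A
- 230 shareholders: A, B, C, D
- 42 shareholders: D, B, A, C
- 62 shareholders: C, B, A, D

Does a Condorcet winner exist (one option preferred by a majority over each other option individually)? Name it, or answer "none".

B vs A: 294–230 for B.
B vs C: 272–252 for B.
B vs D: 292–232 for B.
B beats every other option head-to-head.

B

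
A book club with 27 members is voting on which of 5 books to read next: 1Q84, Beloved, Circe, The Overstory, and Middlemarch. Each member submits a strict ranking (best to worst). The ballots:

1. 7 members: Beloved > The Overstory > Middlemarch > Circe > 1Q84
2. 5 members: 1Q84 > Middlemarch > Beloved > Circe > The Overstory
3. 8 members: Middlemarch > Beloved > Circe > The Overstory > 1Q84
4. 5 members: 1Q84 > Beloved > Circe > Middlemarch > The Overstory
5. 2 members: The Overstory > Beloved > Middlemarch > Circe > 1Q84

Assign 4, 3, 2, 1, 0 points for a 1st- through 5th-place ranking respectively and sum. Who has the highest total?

Beloved

1Q84: 7·0 + 5·4 + 8·0 + 5·4 + 2·0 = 40
Beloved: 7·4 + 5·2 + 8·3 + 5·3 + 2·3 = 83
Circe: 7·1 + 5·1 + 8·2 + 5·2 + 2·1 = 40
The Overstory: 7·3 + 5·0 + 8·1 + 5·0 + 2·4 = 37
Middlemarch: 7·2 + 5·3 + 8·4 + 5·1 + 2·2 = 70
Beloved has the highest Borda score (83).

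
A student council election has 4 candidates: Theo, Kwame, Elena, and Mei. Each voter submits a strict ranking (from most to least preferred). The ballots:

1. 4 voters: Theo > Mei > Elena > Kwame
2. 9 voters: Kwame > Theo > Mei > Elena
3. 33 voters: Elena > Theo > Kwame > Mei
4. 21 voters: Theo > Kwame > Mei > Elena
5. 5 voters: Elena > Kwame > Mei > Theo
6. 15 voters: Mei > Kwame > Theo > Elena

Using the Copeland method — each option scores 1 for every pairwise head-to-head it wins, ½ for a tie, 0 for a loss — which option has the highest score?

Theo: beats Kwame, Elena, and Mei → score 3.
Kwame: beats Elena and Mei; loses to Theo → score 2.
Elena: loses to Theo, Kwame, and Mei → score 0.
Mei: beats Elena; loses to Theo and Kwame → score 1.
Theo has the best pairwise record.

Theo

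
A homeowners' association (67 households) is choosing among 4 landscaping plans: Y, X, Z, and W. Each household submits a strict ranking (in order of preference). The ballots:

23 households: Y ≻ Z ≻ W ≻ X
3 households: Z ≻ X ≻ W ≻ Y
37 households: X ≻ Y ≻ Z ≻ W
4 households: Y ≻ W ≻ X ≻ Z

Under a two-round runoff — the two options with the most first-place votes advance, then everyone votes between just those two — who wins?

Round 1 first-place votes: Y 27, X 37, Z 3, W 0.
X and Y advance.
Runoff: X is preferred to Y by 40 voters; Y by 27.
X wins the runoff.

X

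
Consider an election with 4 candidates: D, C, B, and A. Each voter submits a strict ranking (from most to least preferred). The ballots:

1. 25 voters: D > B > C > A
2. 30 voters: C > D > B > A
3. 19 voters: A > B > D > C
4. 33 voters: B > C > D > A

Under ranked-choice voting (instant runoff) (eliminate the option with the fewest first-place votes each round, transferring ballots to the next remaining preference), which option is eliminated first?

Round 1: D 25, C 30, B 33, A 19. Eliminate A.

A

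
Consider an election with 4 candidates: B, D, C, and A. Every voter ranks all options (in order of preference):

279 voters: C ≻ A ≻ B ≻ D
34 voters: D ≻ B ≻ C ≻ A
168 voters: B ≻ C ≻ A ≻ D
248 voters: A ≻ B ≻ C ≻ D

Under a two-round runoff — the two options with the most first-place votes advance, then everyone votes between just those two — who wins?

Round 1 first-place votes: B 168, D 34, C 279, A 248.
C and A advance.
Runoff: C is preferred to A by 481 voters; A by 248.
C wins the runoff.

C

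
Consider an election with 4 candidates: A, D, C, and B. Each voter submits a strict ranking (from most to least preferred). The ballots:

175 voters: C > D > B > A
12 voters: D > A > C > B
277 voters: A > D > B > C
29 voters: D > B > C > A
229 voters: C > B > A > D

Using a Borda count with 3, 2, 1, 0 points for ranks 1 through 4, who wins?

C

A: 175·0 + 12·2 + 277·3 + 29·0 + 229·1 = 1084
D: 175·2 + 12·3 + 277·2 + 29·3 + 229·0 = 1027
C: 175·3 + 12·1 + 277·0 + 29·1 + 229·3 = 1253
B: 175·1 + 12·0 + 277·1 + 29·2 + 229·2 = 968
C has the highest Borda score (1253).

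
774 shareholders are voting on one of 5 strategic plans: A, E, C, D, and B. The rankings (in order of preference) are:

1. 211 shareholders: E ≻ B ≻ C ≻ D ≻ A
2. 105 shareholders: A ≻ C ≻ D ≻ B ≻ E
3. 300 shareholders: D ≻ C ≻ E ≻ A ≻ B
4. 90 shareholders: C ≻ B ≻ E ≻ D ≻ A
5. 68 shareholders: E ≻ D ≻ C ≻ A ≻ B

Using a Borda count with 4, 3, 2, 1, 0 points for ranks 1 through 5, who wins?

C

A: 211·0 + 105·4 + 300·1 + 90·0 + 68·1 = 788
E: 211·4 + 105·0 + 300·2 + 90·2 + 68·4 = 1896
C: 211·2 + 105·3 + 300·3 + 90·4 + 68·2 = 2133
D: 211·1 + 105·2 + 300·4 + 90·1 + 68·3 = 1915
B: 211·3 + 105·1 + 300·0 + 90·3 + 68·0 = 1008
C has the highest Borda score (2133).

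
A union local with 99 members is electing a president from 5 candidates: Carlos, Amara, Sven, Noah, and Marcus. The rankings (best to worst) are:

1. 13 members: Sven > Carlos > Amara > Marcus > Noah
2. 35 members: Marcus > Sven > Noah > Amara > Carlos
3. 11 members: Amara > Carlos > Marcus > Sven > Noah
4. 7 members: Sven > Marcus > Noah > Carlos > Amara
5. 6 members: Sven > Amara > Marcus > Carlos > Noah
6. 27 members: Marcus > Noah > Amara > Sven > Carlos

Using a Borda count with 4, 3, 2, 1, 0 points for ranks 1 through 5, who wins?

Marcus

Carlos: 13·3 + 35·0 + 11·3 + 7·1 + 6·1 + 27·0 = 85
Amara: 13·2 + 35·1 + 11·4 + 7·0 + 6·3 + 27·2 = 177
Sven: 13·4 + 35·3 + 11·1 + 7·4 + 6·4 + 27·1 = 247
Noah: 13·0 + 35·2 + 11·0 + 7·2 + 6·0 + 27·3 = 165
Marcus: 13·1 + 35·4 + 11·2 + 7·3 + 6·2 + 27·4 = 316
Marcus has the highest Borda score (316).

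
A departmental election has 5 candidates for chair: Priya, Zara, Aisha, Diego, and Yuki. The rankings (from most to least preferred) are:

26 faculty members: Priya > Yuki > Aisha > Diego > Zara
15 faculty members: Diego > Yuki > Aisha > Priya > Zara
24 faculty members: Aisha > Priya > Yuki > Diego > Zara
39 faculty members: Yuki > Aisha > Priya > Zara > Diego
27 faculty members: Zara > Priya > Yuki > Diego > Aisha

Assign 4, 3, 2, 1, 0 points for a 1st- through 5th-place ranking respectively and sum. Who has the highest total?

Priya: 26·4 + 15·1 + 24·3 + 39·2 + 27·3 = 350
Zara: 26·0 + 15·0 + 24·0 + 39·1 + 27·4 = 147
Aisha: 26·2 + 15·2 + 24·4 + 39·3 + 27·0 = 295
Diego: 26·1 + 15·4 + 24·1 + 39·0 + 27·1 = 137
Yuki: 26·3 + 15·3 + 24·2 + 39·4 + 27·2 = 381
Yuki has the highest Borda score (381).

Yuki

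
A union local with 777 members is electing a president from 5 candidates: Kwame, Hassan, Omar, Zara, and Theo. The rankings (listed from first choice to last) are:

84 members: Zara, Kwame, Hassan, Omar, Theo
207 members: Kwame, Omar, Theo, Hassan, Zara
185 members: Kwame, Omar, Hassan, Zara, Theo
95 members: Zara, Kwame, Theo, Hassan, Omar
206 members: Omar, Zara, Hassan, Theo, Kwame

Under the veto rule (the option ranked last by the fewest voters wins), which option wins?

Last-place votes: Kwame 206, Hassan 0, Omar 95, Zara 207, Theo 269.
Hassan is ranked last by the fewest voters, so Hassan wins.

Hassan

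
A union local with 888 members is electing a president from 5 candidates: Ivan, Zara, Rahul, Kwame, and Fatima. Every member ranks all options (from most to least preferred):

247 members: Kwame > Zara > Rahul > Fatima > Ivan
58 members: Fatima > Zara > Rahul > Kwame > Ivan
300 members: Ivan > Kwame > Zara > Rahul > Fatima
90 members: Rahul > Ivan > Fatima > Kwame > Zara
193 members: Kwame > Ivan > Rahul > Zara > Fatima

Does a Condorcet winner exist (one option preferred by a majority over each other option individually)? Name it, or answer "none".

Kwame

Kwame vs Ivan: 498–390 for Kwame.
Kwame vs Zara: 830–58 for Kwame.
Kwame vs Rahul: 740–148 for Kwame.
Kwame vs Fatima: 740–148 for Kwame.
Kwame beats every other option head-to-head.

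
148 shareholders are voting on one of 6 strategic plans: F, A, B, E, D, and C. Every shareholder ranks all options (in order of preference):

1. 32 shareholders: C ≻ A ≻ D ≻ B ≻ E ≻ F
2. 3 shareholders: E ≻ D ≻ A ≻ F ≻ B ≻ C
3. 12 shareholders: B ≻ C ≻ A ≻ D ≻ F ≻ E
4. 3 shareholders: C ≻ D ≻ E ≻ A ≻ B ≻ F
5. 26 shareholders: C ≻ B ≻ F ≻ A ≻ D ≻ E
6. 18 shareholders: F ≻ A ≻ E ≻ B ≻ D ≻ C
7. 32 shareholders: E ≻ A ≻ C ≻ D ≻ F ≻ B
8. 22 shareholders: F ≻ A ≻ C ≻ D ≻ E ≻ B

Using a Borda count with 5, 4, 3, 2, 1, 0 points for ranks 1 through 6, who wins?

A

F: 32·0 + 3·2 + 12·1 + 3·0 + 26·3 + 18·5 + 32·1 + 22·5 = 328
A: 32·4 + 3·3 + 12·3 + 3·2 + 26·2 + 18·4 + 32·4 + 22·4 = 519
B: 32·2 + 3·1 + 12·5 + 3·1 + 26·4 + 18·2 + 32·0 + 22·0 = 270
E: 32·1 + 3·5 + 12·0 + 3·3 + 26·0 + 18·3 + 32·5 + 22·1 = 292
D: 32·3 + 3·4 + 12·2 + 3·4 + 26·1 + 18·1 + 32·2 + 22·2 = 296
C: 32·5 + 3·0 + 12·4 + 3·5 + 26·5 + 18·0 + 32·3 + 22·3 = 515
A has the highest Borda score (519).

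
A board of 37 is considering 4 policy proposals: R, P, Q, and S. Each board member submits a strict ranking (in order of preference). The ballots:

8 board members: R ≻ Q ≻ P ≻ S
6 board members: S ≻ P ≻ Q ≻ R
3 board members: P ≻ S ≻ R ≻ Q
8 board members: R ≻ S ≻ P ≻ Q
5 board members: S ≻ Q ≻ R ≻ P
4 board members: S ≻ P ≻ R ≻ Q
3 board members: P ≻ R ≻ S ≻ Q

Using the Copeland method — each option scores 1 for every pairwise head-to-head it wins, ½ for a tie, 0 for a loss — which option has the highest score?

R: beats P, Q, and S → score 3.
P: beats Q; loses to R and S → score 1.
Q: loses to R, P, and S → score 0.
S: beats P and Q; loses to R → score 2.
R has the best pairwise record.

R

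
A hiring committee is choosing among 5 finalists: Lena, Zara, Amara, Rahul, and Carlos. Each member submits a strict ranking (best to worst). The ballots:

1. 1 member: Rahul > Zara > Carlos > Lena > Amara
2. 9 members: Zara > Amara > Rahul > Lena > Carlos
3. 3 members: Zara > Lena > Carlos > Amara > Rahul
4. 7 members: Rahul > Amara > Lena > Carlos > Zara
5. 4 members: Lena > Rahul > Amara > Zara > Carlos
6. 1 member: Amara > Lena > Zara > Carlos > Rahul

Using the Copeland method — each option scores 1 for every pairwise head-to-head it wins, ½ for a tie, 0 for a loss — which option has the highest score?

Zara

Lena: beats Carlos; loses to Zara, Amara, and Rahul → score 1.
Zara: beats Lena, Amara, Rahul, and Carlos → score 4.
Amara: beats Lena, Rahul, and Carlos; loses to Zara → score 3.
Rahul: beats Lena and Carlos; loses to Zara and Amara → score 2.
Carlos: loses to Lena, Zara, Amara, and Rahul → score 0.
Zara has the best pairwise record.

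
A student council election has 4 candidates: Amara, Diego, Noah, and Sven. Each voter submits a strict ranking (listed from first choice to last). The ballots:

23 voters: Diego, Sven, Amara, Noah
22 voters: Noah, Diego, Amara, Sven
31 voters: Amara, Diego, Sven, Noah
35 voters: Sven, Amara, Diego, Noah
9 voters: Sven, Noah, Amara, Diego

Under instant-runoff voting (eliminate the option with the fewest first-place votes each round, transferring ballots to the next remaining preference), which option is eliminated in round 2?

Amara

Round 1: Amara 31, Diego 23, Noah 22, Sven 44. Eliminate Noah.
Round 2: Amara 31, Diego 45, Sven 44. Eliminate Amara.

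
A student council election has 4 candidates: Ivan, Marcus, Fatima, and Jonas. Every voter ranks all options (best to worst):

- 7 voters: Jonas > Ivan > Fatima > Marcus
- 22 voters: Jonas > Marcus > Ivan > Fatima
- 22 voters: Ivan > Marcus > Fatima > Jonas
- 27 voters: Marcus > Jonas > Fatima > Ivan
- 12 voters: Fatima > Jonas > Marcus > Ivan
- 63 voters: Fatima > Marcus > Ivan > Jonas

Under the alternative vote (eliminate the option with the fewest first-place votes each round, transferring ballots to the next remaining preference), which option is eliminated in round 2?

Jonas

Round 1: Ivan 22, Marcus 27, Fatima 75, Jonas 29. Eliminate Ivan.
Round 2: Marcus 49, Fatima 75, Jonas 29. Eliminate Jonas.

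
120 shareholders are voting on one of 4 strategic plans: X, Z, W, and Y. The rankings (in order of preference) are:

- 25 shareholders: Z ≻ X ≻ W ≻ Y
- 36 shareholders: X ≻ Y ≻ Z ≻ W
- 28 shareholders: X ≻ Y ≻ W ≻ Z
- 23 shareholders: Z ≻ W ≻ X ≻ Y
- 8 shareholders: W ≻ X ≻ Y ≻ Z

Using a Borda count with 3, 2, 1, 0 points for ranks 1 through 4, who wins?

X

X: 25·2 + 36·3 + 28·3 + 23·1 + 8·2 = 281
Z: 25·3 + 36·1 + 28·0 + 23·3 + 8·0 = 180
W: 25·1 + 36·0 + 28·1 + 23·2 + 8·3 = 123
Y: 25·0 + 36·2 + 28·2 + 23·0 + 8·1 = 136
X has the highest Borda score (281).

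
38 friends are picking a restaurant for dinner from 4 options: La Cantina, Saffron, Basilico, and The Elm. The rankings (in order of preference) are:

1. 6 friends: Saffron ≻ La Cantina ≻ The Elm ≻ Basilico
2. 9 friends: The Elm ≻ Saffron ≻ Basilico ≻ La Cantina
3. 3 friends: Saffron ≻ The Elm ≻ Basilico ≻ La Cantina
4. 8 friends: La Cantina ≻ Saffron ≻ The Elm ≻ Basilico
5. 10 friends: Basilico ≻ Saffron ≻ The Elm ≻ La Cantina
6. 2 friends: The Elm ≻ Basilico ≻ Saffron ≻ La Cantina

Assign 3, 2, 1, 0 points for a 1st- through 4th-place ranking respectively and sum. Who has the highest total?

Saffron

La Cantina: 6·2 + 9·0 + 3·0 + 8·3 + 10·0 + 2·0 = 36
Saffron: 6·3 + 9·2 + 3·3 + 8·2 + 10·2 + 2·1 = 83
Basilico: 6·0 + 9·1 + 3·1 + 8·0 + 10·3 + 2·2 = 46
The Elm: 6·1 + 9·3 + 3·2 + 8·1 + 10·1 + 2·3 = 63
Saffron has the highest Borda score (83).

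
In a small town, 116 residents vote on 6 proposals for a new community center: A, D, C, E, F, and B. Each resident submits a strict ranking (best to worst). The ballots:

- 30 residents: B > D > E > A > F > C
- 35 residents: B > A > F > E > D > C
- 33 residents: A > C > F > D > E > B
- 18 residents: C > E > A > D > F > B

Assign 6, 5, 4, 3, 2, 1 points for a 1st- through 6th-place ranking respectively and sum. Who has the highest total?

A: 30·3 + 35·5 + 33·6 + 18·4 = 535
D: 30·5 + 35·2 + 33·3 + 18·3 = 373
C: 30·1 + 35·1 + 33·5 + 18·6 = 338
E: 30·4 + 35·3 + 33·2 + 18·5 = 381
F: 30·2 + 35·4 + 33·4 + 18·2 = 368
B: 30·6 + 35·6 + 33·1 + 18·1 = 441
A has the highest Borda score (535).

A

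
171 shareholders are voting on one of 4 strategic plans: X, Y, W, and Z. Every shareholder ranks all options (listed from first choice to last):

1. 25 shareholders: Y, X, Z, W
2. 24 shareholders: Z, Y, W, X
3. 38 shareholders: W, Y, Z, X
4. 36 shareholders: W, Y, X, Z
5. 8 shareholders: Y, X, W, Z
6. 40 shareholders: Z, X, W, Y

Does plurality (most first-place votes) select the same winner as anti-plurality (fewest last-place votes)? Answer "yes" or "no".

yes

Plurality — first-place votes: X 0, Y 33, W 74, Z 64. Winner: W.
Anti-plurality — last-place votes: X 62, Y 40, W 25, Z 44. Winner: W.
The two methods agree.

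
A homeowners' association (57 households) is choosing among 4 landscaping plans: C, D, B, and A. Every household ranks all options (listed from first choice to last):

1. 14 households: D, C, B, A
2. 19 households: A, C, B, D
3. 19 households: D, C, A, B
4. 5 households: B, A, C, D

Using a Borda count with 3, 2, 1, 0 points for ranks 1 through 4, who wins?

C: 14·2 + 19·2 + 19·2 + 5·1 = 109
D: 14·3 + 19·0 + 19·3 + 5·0 = 99
B: 14·1 + 19·1 + 19·0 + 5·3 = 48
A: 14·0 + 19·3 + 19·1 + 5·2 = 86
C has the highest Borda score (109).

C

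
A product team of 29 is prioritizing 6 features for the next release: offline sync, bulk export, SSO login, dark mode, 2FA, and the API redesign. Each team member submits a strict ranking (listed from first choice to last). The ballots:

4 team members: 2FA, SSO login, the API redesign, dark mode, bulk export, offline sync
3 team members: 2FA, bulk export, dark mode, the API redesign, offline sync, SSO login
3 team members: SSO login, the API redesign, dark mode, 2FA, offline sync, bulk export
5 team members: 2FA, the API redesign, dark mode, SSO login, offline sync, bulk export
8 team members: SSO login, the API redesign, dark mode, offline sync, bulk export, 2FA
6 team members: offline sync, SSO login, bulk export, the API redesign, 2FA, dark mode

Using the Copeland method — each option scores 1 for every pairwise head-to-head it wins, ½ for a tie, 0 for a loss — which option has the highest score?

offline sync: beats bulk export; loses to SSO login, dark mode, 2FA, and the API redesign → score 1.
bulk export: loses to offline sync, SSO login, dark mode, 2FA, and the API redesign → score 0.
SSO login: beats offline sync, bulk export, dark mode, 2FA, and the API redesign → score 5.
dark mode: beats offline sync and bulk export; loses to SSO login, 2FA, and the API redesign → score 2.
2FA: beats offline sync, bulk export, and dark mode; loses to SSO login and the API redesign → score 3.
the API redesign: beats offline sync, bulk export, dark mode, and 2FA; loses to SSO login → score 4.
SSO login has the best pairwise record.

SSO login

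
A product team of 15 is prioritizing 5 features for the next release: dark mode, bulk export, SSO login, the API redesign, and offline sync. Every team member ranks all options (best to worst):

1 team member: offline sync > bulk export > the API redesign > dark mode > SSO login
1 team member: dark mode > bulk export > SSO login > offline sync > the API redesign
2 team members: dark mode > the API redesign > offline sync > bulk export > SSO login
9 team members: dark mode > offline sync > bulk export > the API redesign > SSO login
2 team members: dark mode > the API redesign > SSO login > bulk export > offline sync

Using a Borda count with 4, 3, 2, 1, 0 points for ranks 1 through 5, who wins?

dark mode: 1·1 + 1·4 + 2·4 + 9·4 + 2·4 = 57
bulk export: 1·3 + 1·3 + 2·1 + 9·2 + 2·1 = 28
SSO login: 1·0 + 1·2 + 2·0 + 9·0 + 2·2 = 6
the API redesign: 1·2 + 1·0 + 2·3 + 9·1 + 2·3 = 23
offline sync: 1·4 + 1·1 + 2·2 + 9·3 + 2·0 = 36
dark mode has the highest Borda score (57).

dark mode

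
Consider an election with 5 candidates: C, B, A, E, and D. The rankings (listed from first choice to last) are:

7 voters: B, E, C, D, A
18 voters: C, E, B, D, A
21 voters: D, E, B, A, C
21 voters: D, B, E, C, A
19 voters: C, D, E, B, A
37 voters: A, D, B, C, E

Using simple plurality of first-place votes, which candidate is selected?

First-place votes: C 37, B 7, A 37, E 0, D 42.
D has the most first-place votes.

D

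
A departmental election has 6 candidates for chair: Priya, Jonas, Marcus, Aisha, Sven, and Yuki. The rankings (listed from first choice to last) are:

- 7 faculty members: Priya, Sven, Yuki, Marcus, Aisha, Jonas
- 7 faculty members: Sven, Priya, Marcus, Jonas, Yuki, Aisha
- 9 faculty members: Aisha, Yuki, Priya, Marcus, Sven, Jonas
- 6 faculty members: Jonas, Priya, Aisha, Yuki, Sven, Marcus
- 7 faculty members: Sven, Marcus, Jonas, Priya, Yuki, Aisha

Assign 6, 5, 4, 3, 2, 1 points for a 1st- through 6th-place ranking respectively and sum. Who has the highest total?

Priya: 7·6 + 7·5 + 9·4 + 6·5 + 7·3 = 164
Jonas: 7·1 + 7·3 + 9·1 + 6·6 + 7·4 = 101
Marcus: 7·3 + 7·4 + 9·3 + 6·1 + 7·5 = 117
Aisha: 7·2 + 7·1 + 9·6 + 6·4 + 7·1 = 106
Sven: 7·5 + 7·6 + 9·2 + 6·2 + 7·6 = 149
Yuki: 7·4 + 7·2 + 9·5 + 6·3 + 7·2 = 119
Priya has the highest Borda score (164).

Priya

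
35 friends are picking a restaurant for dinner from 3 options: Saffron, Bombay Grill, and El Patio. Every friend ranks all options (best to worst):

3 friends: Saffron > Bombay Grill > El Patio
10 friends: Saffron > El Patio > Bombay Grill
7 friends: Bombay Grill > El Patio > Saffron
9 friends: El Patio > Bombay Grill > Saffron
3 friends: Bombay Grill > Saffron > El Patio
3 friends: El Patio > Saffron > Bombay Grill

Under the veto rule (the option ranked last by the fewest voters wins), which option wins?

Last-place votes: Saffron 16, Bombay Grill 13, El Patio 6.
El Patio is ranked last by the fewest voters, so El Patio wins.

El Patio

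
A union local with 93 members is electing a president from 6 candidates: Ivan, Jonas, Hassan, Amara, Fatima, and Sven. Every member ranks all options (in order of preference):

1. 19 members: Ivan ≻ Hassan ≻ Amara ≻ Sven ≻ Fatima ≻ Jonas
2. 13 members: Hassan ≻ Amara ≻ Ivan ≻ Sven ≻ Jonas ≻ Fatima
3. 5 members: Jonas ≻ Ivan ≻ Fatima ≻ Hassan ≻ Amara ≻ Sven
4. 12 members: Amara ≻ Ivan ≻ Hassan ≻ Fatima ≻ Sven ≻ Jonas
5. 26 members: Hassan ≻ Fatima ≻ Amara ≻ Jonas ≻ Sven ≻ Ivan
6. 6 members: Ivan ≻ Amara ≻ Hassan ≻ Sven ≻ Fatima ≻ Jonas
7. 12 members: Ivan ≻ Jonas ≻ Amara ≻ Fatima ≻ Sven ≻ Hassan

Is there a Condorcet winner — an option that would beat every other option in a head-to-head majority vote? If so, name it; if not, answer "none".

none

Checking pairwise contests:
Amara beats Ivan 51–42.
Ivan beats Jonas 62–31.
Ivan beats Hassan 54–39.
Hassan beats Amara 63–30.
Ivan beats Fatima 67–26.
Ivan beats Sven 67–26.
Every option loses at least one head-to-head, so there is no Condorcet winner.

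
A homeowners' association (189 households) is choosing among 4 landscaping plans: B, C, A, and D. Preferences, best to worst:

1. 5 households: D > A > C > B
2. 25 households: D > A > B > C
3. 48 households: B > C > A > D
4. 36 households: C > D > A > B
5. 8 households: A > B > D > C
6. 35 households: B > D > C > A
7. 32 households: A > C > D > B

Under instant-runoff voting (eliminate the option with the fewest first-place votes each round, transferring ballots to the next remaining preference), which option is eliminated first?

D

Round 1: B 83, C 36, A 40, D 30. Eliminate D.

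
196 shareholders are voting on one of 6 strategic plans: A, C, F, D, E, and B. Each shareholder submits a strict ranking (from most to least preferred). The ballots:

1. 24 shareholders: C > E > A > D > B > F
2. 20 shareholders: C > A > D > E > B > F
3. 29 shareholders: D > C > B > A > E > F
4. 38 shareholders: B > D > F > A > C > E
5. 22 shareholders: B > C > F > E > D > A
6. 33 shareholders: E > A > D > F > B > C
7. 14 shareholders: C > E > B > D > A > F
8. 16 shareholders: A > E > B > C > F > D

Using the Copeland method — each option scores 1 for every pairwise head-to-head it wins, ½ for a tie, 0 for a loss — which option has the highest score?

D

A: beats F and E; loses to C, D, and B → score 2.
C: beats A, F, and E; loses to D and B → score 3.
F: loses to A, C, D, E, and B → score 0.
D: beats A, C, F, and B; loses to E → score 4.
E: beats F, D, and B; loses to A and C → score 3.
B: beats A, C, and F; loses to D and E → score 3.
D has the best pairwise record.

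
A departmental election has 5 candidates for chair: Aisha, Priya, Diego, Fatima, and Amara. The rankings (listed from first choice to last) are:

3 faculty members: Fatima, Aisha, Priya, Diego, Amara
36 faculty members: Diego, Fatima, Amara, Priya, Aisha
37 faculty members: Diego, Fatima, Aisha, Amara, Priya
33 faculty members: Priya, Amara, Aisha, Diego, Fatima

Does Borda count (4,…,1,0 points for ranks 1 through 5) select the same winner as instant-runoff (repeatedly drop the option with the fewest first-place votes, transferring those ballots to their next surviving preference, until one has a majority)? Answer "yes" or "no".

Borda — scores: Aisha 149, Priya 174, Diego 328, Fatima 231, Amara 208. Winner: Diego.
Instant-runoff — R1 Aisha 0, Priya 33, Diego 73, Fatima 3, Amara 0 (Diego winner). Winner: Diego.
The two methods agree.

yes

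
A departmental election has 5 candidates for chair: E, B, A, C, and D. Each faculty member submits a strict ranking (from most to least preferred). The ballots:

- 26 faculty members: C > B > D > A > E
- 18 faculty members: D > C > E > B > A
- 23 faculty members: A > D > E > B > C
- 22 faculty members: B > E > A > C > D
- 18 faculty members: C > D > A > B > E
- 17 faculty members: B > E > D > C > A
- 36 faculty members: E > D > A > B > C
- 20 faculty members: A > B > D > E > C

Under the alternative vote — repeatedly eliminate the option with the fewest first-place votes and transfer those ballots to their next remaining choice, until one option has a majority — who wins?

Round 1: E 36, B 39, A 43, C 44, D 18. Eliminate D.
Round 2: E 36, B 39, A 43, C 62. Eliminate E.
Round 3: B 39, A 79, C 62. Eliminate B.
Round 4: A 101, C 79. A has a majority.

A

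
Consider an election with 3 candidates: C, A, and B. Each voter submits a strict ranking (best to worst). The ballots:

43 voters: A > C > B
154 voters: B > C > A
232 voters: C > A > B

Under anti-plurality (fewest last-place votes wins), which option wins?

C

Last-place votes: C 0, A 154, B 275.
C is ranked last by the fewest voters, so C wins.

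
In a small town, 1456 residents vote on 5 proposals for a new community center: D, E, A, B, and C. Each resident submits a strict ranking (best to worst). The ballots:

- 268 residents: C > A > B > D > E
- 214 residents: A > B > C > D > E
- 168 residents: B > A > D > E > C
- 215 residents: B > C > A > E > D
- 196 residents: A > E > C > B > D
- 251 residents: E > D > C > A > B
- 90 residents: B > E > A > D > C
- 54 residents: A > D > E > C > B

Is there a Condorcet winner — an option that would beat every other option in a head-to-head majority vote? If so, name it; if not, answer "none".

none

Checking pairwise contests:
E beats D 752–704.
A beats E 1115–341.
C beats A 734–722.
A beats B 983–473.
E beats C 759–697.
Every option loses at least one head-to-head, so there is no Condorcet winner.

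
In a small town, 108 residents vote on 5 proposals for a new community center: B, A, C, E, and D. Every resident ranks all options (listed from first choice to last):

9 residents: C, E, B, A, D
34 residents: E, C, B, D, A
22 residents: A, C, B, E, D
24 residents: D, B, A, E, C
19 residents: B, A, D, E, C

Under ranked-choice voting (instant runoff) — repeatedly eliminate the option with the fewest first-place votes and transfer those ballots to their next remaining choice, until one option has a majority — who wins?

Round 1: B 19, A 22, C 9, E 34, D 24. Eliminate C.
Round 2: B 19, A 22, E 43, D 24. Eliminate B.
Round 3: A 41, E 43, D 24. Eliminate D.
Round 4: A 65, E 43. A has a majority.

A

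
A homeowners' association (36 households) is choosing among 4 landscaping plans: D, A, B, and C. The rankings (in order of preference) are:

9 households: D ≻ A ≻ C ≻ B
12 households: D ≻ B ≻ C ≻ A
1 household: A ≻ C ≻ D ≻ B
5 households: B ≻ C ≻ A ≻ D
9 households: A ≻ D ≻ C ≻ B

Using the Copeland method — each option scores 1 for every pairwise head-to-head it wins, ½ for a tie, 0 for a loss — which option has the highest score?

D

D: beats A, B, and C → score 3.
A: beats B and C; loses to D → score 2.
B: loses to D, A, and C → score 0.
C: beats B; loses to D and A → score 1.
D has the best pairwise record.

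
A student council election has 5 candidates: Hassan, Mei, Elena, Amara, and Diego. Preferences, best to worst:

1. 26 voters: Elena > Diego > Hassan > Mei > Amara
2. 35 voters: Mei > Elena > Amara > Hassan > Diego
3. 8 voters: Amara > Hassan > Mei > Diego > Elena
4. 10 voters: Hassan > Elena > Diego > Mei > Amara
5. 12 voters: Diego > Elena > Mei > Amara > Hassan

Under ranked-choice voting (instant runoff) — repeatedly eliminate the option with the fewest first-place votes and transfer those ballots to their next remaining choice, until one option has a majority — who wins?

Elena

Round 1: Hassan 10, Mei 35, Elena 26, Amara 8, Diego 12. Eliminate Amara.
Round 2: Hassan 18, Mei 35, Elena 26, Diego 12. Eliminate Diego.
Round 3: Hassan 18, Mei 35, Elena 38. Eliminate Hassan.
Round 4: Mei 43, Elena 48. Elena has a majority.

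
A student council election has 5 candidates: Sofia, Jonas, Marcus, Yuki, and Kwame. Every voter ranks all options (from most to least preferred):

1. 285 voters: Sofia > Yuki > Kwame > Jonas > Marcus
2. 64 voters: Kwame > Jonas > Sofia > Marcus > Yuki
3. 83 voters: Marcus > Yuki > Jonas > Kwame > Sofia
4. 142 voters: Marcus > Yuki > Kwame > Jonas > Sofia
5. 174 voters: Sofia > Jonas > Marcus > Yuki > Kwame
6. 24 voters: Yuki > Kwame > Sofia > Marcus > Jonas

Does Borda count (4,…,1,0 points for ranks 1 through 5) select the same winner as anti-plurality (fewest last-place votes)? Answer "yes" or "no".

Borda — scores: Sofia 2012, Jonas 1307, Marcus 1336, Yuki 1800, Kwame 1265. Winner: Sofia.
Anti-plurality — last-place votes: Sofia 225, Jonas 24, Marcus 285, Yuki 64, Kwame 174. Winner: Jonas.
The two methods disagree.

no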